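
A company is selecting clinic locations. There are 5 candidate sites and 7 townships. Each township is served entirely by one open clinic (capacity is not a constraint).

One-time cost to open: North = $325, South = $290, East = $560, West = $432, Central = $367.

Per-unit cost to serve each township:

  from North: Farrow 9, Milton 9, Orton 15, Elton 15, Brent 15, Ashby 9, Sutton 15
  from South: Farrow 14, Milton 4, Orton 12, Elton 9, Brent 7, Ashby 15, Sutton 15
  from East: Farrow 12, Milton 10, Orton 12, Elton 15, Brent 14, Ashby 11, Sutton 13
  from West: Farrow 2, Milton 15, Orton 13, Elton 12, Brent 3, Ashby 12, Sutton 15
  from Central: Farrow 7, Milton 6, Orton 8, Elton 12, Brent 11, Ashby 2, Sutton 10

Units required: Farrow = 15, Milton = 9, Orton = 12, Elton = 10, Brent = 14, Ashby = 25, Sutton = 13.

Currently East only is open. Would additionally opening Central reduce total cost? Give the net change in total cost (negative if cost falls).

Yes — net change −128 (cost falls by 128).

Current service cost with {East}: 1204.
Adding Central: each township re-picks its cheapest; new service cost 709, saving 495.
Extra fixed cost: 367. Net change = 367 − 495 = -128.
(Totals: 1764 → 1636.)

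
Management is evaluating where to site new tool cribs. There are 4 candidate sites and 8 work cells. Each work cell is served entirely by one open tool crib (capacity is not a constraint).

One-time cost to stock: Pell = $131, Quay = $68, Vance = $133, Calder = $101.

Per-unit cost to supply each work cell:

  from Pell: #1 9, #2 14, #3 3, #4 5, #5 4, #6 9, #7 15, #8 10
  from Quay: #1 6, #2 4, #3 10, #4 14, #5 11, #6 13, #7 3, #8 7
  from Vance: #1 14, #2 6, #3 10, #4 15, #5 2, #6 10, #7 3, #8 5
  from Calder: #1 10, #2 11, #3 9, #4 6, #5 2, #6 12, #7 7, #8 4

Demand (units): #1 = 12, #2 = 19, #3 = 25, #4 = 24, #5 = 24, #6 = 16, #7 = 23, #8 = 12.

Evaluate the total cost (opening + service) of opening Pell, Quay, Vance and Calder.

Each work cell is assigned to its cheapest site among the open ones.
{Pell, Quay, Vance, Calder}: #1→Quay 6·12=72, #2→Quay 4·19=76, #3→Pell 3·25=75, #4→Pell 5·24=120, #5→Vance 2·24=48, #6→Pell 9·16=144, #7→Quay 3·23=69, #8→Calder 4·12=48. Service 652; fixed 433; total 1085.

Total cost: 1085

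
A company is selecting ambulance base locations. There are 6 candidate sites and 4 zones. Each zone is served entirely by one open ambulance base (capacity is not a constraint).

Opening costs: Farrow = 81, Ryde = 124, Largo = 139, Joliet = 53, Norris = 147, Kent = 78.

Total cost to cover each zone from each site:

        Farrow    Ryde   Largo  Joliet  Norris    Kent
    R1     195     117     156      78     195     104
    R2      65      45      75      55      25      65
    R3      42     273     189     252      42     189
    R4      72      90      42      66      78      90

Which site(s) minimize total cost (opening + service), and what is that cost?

Open Farrow and Joliet; minimum total cost 375.

For any fixed open set, each zone goes to its cheapest open site; total = fixed + service.
{Farrow, Joliet}: R1→Joliet 78, R2→Joliet 55, R3→Farrow 42, R4→Joliet 66. Service 241; fixed 134; total 375.
{Joliet, Norris}: R1→Joliet 78, R2→Norris 25, R3→Norris 42, R4→Joliet 66. Service 211; fixed 200; total 411.
{Farrow, Kent}: R1→Kent 104, R2→Farrow 65, R3→Farrow 42, R4→Farrow 72. Service 283; fixed 159; total 442.
{Farrow, Ryde, Largo, Joliet, Norris, Kent}: R1→Joliet 78, R2→Norris 25, R3→Farrow 42, R4→Largo 42. Service 187; fixed 622; total 809.
No other subset beats 375.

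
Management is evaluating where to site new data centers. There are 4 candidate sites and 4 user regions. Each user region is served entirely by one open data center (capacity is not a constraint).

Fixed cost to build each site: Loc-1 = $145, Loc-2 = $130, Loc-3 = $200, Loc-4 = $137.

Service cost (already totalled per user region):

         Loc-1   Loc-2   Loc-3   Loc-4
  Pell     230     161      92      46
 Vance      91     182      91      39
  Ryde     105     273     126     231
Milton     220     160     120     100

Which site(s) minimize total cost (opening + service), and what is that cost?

Open Loc-4 only; minimum total cost 553.

For any fixed open set, each user region goes to its cheapest open site; total = fixed + service.
{Loc-4}: Pell→Loc-4 46, Vance→Loc-4 39, Ryde→Loc-4 231, Milton→Loc-4 100. Service 416; fixed 137; total 553.
{Loc-1, Loc-4}: service 290 + fixed 282 = 572
{Loc-3}: service 429 + fixed 200 = 629
{Loc-1, Loc-2, Loc-3, Loc-4}: service 290 + fixed 612 = 902
(All 15 nonempty subsets were checked; Loc-4 only is lowest.)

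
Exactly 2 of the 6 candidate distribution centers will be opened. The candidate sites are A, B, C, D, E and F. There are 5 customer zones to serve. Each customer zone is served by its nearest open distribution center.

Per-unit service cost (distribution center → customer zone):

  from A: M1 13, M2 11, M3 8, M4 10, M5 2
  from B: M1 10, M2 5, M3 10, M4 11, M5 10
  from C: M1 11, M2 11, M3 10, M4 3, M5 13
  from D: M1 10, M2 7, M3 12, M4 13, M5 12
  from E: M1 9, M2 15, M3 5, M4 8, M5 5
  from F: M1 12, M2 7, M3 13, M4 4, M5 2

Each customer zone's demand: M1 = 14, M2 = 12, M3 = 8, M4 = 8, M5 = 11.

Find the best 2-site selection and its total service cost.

With exactly 2 open, each customer zone uses its cheapest among the chosen.
{E, F}: M1→E 9·14=126, M2→F 7·12=84, M3→E 5·8=40, M4→F 4·8=32, M5→F 2·11=22. Service cost 304.
{B, F}: service cost 334
{B, E}: service cost 345
Among all 15 size-2 choices, {E, F} is lowest.

Choose E and F; total service cost 304.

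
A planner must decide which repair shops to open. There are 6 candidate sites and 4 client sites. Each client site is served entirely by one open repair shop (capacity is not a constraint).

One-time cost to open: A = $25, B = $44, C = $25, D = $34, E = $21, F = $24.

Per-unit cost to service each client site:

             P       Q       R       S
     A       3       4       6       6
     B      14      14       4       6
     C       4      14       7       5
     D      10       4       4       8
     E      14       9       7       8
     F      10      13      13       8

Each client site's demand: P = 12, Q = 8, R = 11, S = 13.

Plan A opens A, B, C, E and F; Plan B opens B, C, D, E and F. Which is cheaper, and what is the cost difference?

Plan A: {A, B, C, E, F}: P→A 3·12=36, Q→A 4·8=32, R→B 4·11=44, S→C 5·13=65. Service 177; fixed 139; total 316.
Plan B: {B, C, D, E, F}: P→C 4·12=48, Q→D 4·8=32, R→B 4·11=44, S→C 5·13=65. Service 189; fixed 148; total 337.
Difference: |316 − 337| = 21.

Plan A is cheaper by 21.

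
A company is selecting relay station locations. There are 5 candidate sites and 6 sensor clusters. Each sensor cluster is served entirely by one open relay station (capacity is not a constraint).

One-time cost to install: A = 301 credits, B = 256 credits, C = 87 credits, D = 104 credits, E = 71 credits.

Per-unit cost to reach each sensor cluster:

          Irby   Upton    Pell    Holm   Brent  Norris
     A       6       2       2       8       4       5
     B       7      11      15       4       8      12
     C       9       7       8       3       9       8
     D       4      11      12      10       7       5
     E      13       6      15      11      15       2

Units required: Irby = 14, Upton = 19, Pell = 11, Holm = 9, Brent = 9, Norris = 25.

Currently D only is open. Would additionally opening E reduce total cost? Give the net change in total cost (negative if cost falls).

Current service cost with {D}: 675.
Adding E: each sensor cluster re-picks its cheapest; new service cost 505, saving 170.
Extra fixed cost: 71. Net change = 71 − 170 = -99.
(Totals: 779 → 680.)

Yes — net change −99 (cost falls by 99).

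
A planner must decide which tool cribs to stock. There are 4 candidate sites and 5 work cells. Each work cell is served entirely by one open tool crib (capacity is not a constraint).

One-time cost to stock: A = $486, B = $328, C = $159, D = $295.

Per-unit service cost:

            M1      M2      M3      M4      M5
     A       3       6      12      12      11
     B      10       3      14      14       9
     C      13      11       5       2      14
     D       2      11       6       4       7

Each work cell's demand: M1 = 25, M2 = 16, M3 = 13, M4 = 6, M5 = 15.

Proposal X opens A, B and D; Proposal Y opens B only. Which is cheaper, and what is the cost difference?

Proposal Y is cheaper by 387.

Proposal X: {A, B, D}: M1→D 2·25=50, M2→B 3·16=48, M3→D 6·13=78, M4→D 4·6=24, M5→D 7·15=105. Service 305; fixed 1109; total 1414.
Proposal Y: {B}: M1→B 10·25=250, M2→B 3·16=48, M3→B 14·13=182, M4→B 14·6=84, M5→B 9·15=135. Service 699; fixed 328; total 1027.
Difference: |1414 − 1027| = 387.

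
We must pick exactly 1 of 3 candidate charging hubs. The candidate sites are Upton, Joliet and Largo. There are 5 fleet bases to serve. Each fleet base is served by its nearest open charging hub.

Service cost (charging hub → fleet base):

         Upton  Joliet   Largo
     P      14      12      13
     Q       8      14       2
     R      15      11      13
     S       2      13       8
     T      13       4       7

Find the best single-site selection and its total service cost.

With exactly 1 open, each fleet base uses its cheapest among the chosen.
{Largo}: P→Largo 13, Q→Largo 2, R→Largo 13, S→Largo 8, T→Largo 7. Service cost 43.
{Upton}: service cost 52
{Joliet}: service cost 54
Among all 3 size-1 choices, {Largo} is lowest.

Choose Largo only; total service cost 43.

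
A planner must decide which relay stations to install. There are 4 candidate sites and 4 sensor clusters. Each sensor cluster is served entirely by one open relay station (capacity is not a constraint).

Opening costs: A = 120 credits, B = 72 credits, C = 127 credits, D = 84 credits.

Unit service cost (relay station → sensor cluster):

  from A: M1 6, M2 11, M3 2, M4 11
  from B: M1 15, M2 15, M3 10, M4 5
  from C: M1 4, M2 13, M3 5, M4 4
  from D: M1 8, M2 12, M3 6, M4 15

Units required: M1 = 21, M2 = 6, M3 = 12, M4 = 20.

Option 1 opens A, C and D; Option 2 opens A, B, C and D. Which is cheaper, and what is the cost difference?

Option 1: {A, C, D}: M1→C 4·21=84, M2→A 11·6=66, M3→A 2·12=24, M4→C 4·20=80. Service 254; fixed 331; total 585.
Option 2: {A, B, C, D}: M1→C 4·21=84, M2→A 11·6=66, M3→A 2·12=24, M4→C 4·20=80. Service 254; fixed 403; total 657.
Difference: |585 − 657| = 72.

Option 1 is cheaper by 72.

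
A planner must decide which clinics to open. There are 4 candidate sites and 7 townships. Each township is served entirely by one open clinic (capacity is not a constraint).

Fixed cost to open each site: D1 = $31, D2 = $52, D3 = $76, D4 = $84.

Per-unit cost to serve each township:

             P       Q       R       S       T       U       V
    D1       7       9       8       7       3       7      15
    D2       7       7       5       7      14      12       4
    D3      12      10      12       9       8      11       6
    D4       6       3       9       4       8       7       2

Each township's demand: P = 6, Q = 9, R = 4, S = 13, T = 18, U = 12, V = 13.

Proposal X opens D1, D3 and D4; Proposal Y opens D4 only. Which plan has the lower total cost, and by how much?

Proposal Y is cheaper by 13.

Proposal X: {D1, D3, D4}: P→D4 6·6=36, Q→D4 3·9=27, R→D1 8·4=32, S→D4 4·13=52, T→D1 3·18=54, U→D1 7·12=84, V→D4 2·13=26. Service 311; fixed 191; total 502.
Proposal Y: {D4}: P→D4 6·6=36, Q→D4 3·9=27, R→D4 9·4=36, S→D4 4·13=52, T→D4 8·18=144, U→D4 7·12=84, V→D4 2·13=26. Service 405; fixed 84; total 489.
Difference: |502 − 489| = 13.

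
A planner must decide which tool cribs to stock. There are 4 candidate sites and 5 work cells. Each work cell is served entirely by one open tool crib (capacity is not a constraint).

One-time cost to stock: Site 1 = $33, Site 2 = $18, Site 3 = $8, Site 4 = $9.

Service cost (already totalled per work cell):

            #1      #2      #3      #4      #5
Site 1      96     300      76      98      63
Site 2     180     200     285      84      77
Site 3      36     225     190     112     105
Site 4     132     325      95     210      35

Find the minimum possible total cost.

Minimum total cost: 485

For any fixed open set, each work cell goes to its cheapest open site; total = fixed + service.
{Site 2, Site 3, Site 4}: #1→Site 3 36, #2→Site 2 200, #3→Site 4 95, #4→Site 2 84, #5→Site 4 35. Service 450; fixed 35; total 485.
{Site 1, Site 2, Site 3, Site 4}: #1→Site 3 36, #2→Site 2 200, #3→Site 1 76, #4→Site 2 84, #5→Site 4 35. Service 431; fixed 68; total 499.
{Site 1, Site 2, Site 3}: service 459 + fixed 59 = 518
{Site 3}: service 668 + fixed 8 = 676
(All 15 nonempty subsets were checked; Site 2, Site 3 and Site 4 is lowest.)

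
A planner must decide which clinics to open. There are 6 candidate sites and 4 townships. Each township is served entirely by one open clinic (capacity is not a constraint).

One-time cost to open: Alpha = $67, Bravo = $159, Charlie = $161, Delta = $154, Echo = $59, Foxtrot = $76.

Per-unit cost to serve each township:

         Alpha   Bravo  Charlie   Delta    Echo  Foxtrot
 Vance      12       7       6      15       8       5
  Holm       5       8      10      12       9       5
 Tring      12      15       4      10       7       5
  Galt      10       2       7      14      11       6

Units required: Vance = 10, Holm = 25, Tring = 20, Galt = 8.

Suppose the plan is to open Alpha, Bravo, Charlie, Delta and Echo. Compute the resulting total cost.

Total cost: 881

Each township is assigned to its cheapest site among the open ones.
{Alpha, Bravo, Charlie, Delta, Echo}: Vance→Charlie 6·10=60, Holm→Alpha 5·25=125, Tring→Charlie 4·20=80, Galt→Bravo 2·8=16. Service 281; fixed 600; total 881.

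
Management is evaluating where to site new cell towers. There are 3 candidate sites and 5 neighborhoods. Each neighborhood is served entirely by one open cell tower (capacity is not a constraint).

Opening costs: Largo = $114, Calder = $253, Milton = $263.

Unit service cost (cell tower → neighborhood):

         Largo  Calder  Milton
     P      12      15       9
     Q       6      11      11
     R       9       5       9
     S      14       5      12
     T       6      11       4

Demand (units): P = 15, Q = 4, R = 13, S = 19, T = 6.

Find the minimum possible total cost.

For any fixed open set, each neighborhood goes to its cheapest open site; total = fixed + service.
{Largo}: P→Largo 12·15=180, Q→Largo 6·4=24, R→Largo 9·13=117, S→Largo 14·19=266, T→Largo 6·6=36. Service 623; fixed 114; total 737.
{Calder}: service 495 + fixed 253 = 748
{Largo, Calder}: service 400 + fixed 367 = 767
{Largo, Calder, Milton}: service 343 + fixed 630 = 973
No other subset beats 737.

Minimum total cost: 737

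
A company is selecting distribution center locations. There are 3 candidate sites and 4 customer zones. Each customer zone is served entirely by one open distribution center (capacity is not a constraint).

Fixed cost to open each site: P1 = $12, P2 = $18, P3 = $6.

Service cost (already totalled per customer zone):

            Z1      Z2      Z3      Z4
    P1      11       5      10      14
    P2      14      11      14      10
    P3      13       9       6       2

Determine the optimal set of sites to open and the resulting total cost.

For any fixed open set, each customer zone goes to its cheapest open site; total = fixed + service.
{P3}: Z1→P3 13, Z2→P3 9, Z3→P3 6, Z4→P3 2. Service 30; fixed 6; total 36.
{P1, P3}: service 24 + fixed 18 = 42
{P1}: Z1→P1 11, Z2→P1 5, Z3→P1 10, Z4→P1 14. Service 40; fixed 12; total 52.
{P1, P2, P3}: service 24 + fixed 36 = 60
(All 7 nonempty subsets were checked; P3 only is lowest.)

Open P3 only; minimum total cost 36.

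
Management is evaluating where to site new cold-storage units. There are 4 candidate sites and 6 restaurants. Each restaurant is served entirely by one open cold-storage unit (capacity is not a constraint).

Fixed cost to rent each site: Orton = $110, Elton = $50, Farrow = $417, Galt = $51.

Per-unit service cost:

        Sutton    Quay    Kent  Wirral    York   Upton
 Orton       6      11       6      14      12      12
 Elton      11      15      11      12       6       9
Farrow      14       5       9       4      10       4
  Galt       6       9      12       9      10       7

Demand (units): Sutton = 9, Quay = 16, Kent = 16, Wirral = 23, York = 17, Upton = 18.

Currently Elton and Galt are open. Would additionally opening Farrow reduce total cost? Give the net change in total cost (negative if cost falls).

Current service cost with {Elton, Galt}: 809.
Adding Farrow: each restaurant re-picks its cheapest; new service cost 544, saving 265.
Extra fixed cost: 417. Net change = 417 − 265 = 152.
(Totals: 910 → 1062.)

No — net change +152 (cost rises by 152).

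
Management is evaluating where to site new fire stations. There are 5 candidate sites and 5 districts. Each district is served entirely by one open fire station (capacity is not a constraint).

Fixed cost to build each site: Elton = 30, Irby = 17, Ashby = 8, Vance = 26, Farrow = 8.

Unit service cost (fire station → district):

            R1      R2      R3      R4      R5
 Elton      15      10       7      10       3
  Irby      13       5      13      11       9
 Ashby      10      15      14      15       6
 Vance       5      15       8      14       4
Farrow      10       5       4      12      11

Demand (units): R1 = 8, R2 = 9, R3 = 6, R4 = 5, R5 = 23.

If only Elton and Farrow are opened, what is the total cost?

Total cost: 306

Each district is assigned to its cheapest site among the open ones.
{Elton, Farrow}: R1→Farrow 10·8=80, R2→Farrow 5·9=45, R3→Farrow 4·6=24, R4→Elton 10·5=50, R5→Elton 3·23=69. Service 268; fixed 38; total 306.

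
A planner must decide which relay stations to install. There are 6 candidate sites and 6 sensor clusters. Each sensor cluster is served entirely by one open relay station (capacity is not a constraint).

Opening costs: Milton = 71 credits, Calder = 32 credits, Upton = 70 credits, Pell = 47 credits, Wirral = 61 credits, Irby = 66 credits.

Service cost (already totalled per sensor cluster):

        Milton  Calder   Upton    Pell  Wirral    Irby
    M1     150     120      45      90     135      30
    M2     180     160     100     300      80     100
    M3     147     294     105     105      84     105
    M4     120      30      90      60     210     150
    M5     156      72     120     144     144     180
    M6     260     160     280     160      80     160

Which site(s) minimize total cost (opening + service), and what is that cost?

For any fixed open set, each sensor cluster goes to its cheapest open site; total = fixed + service.
{Calder, Wirral, Irby}: M1→Irby 30, M2→Wirral 80, M3→Wirral 84, M4→Calder 30, M5→Calder 72, M6→Wirral 80. Service 376; fixed 159; total 535.
{Calder, Upton, Wirral}: service 391 + fixed 163 = 554
{Calder, Wirral}: service 466 + fixed 93 = 559
{Milton, Calder, Upton, Pell, Wirral, Irby}: service 376 + fixed 347 = 723
No other subset beats 535.

Open Calder, Wirral and Irby; minimum total cost 535.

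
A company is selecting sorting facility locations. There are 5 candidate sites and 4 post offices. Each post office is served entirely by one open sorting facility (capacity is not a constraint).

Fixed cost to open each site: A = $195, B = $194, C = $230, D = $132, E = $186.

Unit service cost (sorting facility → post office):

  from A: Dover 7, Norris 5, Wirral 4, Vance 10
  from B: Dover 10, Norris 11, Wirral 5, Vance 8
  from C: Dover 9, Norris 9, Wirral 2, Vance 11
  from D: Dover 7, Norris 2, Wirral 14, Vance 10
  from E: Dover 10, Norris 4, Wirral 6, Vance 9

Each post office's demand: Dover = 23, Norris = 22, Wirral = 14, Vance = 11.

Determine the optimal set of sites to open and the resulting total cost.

For any fixed open set, each post office goes to its cheapest open site; total = fixed + service.
{A}: Dover→A 7·23=161, Norris→A 5·22=110, Wirral→A 4·14=56, Vance→A 10·11=110. Service 437; fixed 195; total 632.
{D}: Dover→D 7·23=161, Norris→D 2·22=44, Wirral→D 14·14=196, Vance→D 10·11=110. Service 511; fixed 132; total 643.
{E}: Dover→E 10·23=230, Norris→E 4·22=88, Wirral→E 6·14=84, Vance→E 9·11=99. Service 501; fixed 186; total 687.
{A, B, C, D, E}: Dover→A 7·23=161, Norris→D 2·22=44, Wirral→C 2·14=28, Vance→B 8·11=88. Service 321; fixed 937; total 1258.
No other subset beats 632.

Open A only; minimum total cost 632.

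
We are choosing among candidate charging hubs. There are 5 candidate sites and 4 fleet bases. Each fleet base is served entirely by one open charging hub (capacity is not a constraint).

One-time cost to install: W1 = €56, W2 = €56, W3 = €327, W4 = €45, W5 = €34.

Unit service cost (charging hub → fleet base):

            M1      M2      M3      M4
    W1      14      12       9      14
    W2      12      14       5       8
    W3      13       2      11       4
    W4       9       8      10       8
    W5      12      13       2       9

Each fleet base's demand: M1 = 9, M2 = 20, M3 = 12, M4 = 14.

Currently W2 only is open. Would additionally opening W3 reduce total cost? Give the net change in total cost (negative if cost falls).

No — net change +31 (cost rises by 31).

Current service cost with {W2}: 560.
Adding W3: each fleet base re-picks its cheapest; new service cost 264, saving 296.
Extra fixed cost: 327. Net change = 327 − 296 = 31.
(Totals: 616 → 647.)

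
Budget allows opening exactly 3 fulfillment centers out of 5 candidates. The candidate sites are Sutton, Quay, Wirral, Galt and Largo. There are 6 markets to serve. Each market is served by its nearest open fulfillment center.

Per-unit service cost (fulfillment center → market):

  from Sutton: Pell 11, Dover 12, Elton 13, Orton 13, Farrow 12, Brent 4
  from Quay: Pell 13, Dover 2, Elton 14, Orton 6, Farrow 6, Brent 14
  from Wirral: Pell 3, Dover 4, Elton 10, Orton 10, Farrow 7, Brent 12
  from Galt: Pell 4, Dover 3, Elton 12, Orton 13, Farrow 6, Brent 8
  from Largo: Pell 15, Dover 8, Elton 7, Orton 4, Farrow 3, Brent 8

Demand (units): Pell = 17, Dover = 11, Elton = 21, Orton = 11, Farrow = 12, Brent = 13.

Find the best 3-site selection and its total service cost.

Choose Sutton, Wirral and Largo; total service cost 374.

With exactly 3 open, each market uses its cheapest among the chosen.
{Sutton, Wirral, Largo}: Pell→Wirral 3·17=51, Dover→Wirral 4·11=44, Elton→Largo 7·21=147, Orton→Largo 4·11=44, Farrow→Largo 3·12=36, Brent→Sutton 4·13=52. Service cost 374.
{Sutton, Galt, Largo}: service cost 380
{Quay, Wirral, Largo}: service cost 404
Among all 10 size-3 choices, {Sutton, Wirral, Largo} is lowest.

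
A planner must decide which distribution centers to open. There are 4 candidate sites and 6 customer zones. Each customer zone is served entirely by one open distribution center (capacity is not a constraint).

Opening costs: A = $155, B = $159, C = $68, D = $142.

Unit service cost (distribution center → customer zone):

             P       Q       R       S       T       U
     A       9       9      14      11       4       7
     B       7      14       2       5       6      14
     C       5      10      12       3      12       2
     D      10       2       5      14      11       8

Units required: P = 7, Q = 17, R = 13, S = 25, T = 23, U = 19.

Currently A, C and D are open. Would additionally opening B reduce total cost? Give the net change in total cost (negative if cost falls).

Current service cost with {A, C, D}: 339.
Adding B: each customer zone re-picks its cheapest; new service cost 300, saving 39.
Extra fixed cost: 159. Net change = 159 − 39 = 120.
(Totals: 704 → 824.)

No — net change +120 (cost rises by 120).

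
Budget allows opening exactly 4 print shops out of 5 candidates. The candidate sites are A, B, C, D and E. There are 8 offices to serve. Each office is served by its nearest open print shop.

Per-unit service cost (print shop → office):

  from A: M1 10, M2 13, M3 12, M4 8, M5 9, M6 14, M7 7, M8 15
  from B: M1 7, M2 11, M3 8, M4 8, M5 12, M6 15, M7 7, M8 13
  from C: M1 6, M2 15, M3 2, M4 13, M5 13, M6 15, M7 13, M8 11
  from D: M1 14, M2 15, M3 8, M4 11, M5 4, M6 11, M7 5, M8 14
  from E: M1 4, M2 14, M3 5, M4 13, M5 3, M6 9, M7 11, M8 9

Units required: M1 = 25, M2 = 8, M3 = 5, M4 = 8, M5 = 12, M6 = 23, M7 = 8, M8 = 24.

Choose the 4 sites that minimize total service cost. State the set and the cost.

Choose B, C, D and E; total service cost 761.

With exactly 4 open, each office uses its cheapest among the chosen.
{B, C, D, E}: M1→E 4·25=100, M2→B 11·8=88, M3→C 2·5=10, M4→B 8·8=64, M5→E 3·12=36, M6→E 9·23=207, M7→D 5·8=40, M8→E 9·24=216. Service cost 761.
{A, B, D, E}: service cost 776
{A, B, C, E}: service cost 777
Among all 5 size-4 choices, {B, C, D, E} is lowest.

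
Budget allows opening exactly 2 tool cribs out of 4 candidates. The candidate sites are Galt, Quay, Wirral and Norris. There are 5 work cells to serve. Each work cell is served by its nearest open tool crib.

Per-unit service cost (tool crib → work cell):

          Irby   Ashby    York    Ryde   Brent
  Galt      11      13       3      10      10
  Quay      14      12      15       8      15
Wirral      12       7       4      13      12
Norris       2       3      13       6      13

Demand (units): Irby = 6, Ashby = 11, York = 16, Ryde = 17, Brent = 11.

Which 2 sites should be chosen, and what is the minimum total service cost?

Choose Galt and Norris; total service cost 305.

With exactly 2 open, each work cell uses its cheapest among the chosen.
{Galt, Norris}: Irby→Norris 2·6=12, Ashby→Norris 3·11=33, York→Galt 3·16=48, Ryde→Norris 6·17=102, Brent→Galt 10·11=110. Service cost 305.
{Wirral, Norris}: service cost 343
{Galt, Wirral}: service cost 471
Among all 6 size-2 choices, {Galt, Norris} is lowest.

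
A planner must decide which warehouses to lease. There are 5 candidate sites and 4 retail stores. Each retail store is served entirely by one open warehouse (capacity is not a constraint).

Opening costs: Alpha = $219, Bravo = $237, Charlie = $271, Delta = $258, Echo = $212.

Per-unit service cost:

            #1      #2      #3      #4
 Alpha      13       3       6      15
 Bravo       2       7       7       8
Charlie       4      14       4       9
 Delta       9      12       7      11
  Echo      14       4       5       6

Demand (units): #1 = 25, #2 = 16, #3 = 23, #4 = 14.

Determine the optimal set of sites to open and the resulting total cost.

Open Bravo only; minimum total cost 672.

For any fixed open set, each retail store goes to its cheapest open site; total = fixed + service.
{Bravo}: #1→Bravo 2·25=50, #2→Bravo 7·16=112, #3→Bravo 7·23=161, #4→Bravo 8·14=112. Service 435; fixed 237; total 672.
{Bravo, Echo}: service 313 + fixed 449 = 762
{Alpha, Bravo}: #1→Bravo 2·25=50, #2→Alpha 3·16=48, #3→Alpha 6·23=138, #4→Bravo 8·14=112. Service 348; fixed 456; total 804.
{Alpha, Bravo, Charlie, Delta, Echo}: service 274 + fixed 1197 = 1471
No other subset beats 672.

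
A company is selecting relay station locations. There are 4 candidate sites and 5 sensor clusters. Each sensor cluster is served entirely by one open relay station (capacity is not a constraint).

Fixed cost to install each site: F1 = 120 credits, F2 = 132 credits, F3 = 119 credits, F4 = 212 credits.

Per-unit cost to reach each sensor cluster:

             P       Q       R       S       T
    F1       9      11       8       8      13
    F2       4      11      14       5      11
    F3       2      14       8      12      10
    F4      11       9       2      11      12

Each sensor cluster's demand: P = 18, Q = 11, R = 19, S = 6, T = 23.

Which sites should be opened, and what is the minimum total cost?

For any fixed open set, each sensor cluster goes to its cheapest open site; total = fixed + service.
{F3}: P→F3 2·18=36, Q→F3 14·11=154, R→F3 8·19=152, S→F3 12·6=72, T→F3 10·23=230. Service 644; fixed 119; total 763.
{F3, F4}: service 469 + fixed 331 = 800
{F2, F3}: service 569 + fixed 251 = 820
{F1, F2, F3, F4}: service 433 + fixed 583 = 1016
No other subset beats 763.

Open F3 only; minimum total cost 763.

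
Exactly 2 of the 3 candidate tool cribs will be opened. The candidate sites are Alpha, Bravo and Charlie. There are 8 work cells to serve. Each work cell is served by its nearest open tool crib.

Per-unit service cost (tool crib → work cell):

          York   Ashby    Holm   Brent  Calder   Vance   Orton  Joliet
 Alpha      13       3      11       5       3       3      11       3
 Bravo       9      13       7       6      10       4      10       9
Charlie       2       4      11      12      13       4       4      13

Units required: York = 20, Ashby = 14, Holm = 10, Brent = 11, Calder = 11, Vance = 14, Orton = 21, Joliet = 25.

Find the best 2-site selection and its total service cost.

Choose Alpha and Charlie; total service cost 481.

With exactly 2 open, each work cell uses its cheapest among the chosen.
{Alpha, Charlie}: York→Charlie 2·20=40, Ashby→Alpha 3·14=42, Holm→Alpha 11·10=110, Brent→Alpha 5·11=55, Calder→Alpha 3·11=33, Vance→Alpha 3·14=42, Orton→Charlie 4·21=84, Joliet→Alpha 3·25=75. Service cost 481.
{Alpha, Bravo}: service cost 707
{Bravo, Charlie}: service cost 707
Among all 3 size-2 choices, {Alpha, Charlie} is lowest.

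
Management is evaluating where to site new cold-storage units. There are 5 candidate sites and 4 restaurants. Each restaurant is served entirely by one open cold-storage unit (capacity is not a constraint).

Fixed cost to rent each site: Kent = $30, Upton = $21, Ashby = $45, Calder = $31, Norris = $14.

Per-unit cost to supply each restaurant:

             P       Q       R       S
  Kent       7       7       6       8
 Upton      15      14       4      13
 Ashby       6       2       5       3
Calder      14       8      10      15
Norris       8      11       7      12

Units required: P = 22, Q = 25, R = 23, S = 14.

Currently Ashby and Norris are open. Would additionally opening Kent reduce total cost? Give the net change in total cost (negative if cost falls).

No — net change +30 (cost rises by 30).

Current service cost with {Ashby, Norris}: 339.
Adding Kent: each restaurant re-picks its cheapest; new service cost 339, saving 0.
Extra fixed cost: 30. Net change = 30 − 0 = 30.
(Totals: 398 → 428.)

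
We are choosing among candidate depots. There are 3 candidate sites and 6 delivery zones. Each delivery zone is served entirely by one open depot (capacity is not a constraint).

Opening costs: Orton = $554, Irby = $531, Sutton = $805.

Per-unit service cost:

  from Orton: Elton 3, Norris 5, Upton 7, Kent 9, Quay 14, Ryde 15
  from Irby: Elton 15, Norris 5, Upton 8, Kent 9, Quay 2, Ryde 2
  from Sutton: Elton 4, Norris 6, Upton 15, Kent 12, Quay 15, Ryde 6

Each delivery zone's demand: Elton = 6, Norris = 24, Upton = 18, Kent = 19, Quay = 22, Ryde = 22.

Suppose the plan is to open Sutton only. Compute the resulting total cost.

Total cost: 1933

Each delivery zone is assigned to its cheapest site among the open ones.
{Sutton}: Elton→Sutton 4·6=24, Norris→Sutton 6·24=144, Upton→Sutton 15·18=270, Kent→Sutton 12·19=228, Quay→Sutton 15·22=330, Ryde→Sutton 6·22=132. Service 1128; fixed 805; total 1933.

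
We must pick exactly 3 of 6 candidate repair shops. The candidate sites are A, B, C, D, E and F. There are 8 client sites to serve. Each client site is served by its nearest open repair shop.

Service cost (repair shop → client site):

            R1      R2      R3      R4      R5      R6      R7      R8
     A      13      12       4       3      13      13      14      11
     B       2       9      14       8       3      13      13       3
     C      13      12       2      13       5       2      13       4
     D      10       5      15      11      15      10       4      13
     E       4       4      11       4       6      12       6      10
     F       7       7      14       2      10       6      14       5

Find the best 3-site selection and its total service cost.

With exactly 3 open, each client site uses its cheapest among the chosen.
{B, C, E}: R1→B 2, R2→E 4, R3→C 2, R4→E 4, R5→B 3, R6→C 2, R7→E 6, R8→B 3. Service cost 26.
{B, C, D}: service cost 29
{C, D, E}: service cost 29
Among all 20 size-3 choices, {B, C, E} is lowest.

Choose B, C and E; total service cost 26.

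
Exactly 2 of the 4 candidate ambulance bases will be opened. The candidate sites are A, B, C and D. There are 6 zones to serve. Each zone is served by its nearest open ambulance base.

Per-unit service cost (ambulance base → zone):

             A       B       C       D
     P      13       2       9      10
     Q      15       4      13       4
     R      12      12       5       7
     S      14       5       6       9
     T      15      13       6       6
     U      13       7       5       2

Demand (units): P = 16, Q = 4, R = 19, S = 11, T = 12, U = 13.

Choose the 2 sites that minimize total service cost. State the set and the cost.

With exactly 2 open, each zone uses its cheapest among the chosen.
{B, D}: P→B 2·16=32, Q→B 4·4=16, R→D 7·19=133, S→B 5·11=55, T→D 6·12=72, U→D 2·13=26. Service cost 334.
{B, C}: service cost 335
{C, D}: service cost 419
Among all 6 size-2 choices, {B, D} is lowest.

Choose B and D; total service cost 334.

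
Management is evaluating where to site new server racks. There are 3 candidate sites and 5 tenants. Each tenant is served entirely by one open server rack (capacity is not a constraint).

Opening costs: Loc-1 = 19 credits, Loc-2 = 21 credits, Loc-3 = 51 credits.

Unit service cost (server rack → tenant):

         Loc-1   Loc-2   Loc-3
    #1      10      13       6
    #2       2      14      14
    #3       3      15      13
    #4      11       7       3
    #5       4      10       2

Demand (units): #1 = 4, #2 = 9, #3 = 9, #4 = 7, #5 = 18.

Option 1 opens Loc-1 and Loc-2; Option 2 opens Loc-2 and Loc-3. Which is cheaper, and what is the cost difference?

Option 1 is cheaper by 150.

Option 1: {Loc-1, Loc-2}: #1→Loc-1 10·4=40, #2→Loc-1 2·9=18, #3→Loc-1 3·9=27, #4→Loc-2 7·7=49, #5→Loc-1 4·18=72. Service 206; fixed 40; total 246.
Option 2: {Loc-2, Loc-3}: #1→Loc-3 6·4=24, #2→Loc-2 14·9=126, #3→Loc-3 13·9=117, #4→Loc-3 3·7=21, #5→Loc-3 2·18=36. Service 324; fixed 72; total 396.
Difference: |246 − 396| = 150.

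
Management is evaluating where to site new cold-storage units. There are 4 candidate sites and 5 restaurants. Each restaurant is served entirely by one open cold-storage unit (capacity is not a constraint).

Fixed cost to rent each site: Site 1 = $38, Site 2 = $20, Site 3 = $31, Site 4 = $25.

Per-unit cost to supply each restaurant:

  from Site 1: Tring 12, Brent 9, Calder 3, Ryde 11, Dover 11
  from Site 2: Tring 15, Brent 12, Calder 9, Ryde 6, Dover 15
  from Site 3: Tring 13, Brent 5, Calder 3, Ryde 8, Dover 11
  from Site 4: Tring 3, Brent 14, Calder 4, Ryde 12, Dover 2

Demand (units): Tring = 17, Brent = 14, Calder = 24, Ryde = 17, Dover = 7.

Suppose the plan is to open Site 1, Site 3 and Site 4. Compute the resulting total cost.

Total cost: 437

Each restaurant is assigned to its cheapest site among the open ones.
{Site 1, Site 3, Site 4}: Tring→Site 4 3·17=51, Brent→Site 3 5·14=70, Calder→Site 1 3·24=72, Ryde→Site 3 8·17=136, Dover→Site 4 2·7=14. Service 343; fixed 94; total 437.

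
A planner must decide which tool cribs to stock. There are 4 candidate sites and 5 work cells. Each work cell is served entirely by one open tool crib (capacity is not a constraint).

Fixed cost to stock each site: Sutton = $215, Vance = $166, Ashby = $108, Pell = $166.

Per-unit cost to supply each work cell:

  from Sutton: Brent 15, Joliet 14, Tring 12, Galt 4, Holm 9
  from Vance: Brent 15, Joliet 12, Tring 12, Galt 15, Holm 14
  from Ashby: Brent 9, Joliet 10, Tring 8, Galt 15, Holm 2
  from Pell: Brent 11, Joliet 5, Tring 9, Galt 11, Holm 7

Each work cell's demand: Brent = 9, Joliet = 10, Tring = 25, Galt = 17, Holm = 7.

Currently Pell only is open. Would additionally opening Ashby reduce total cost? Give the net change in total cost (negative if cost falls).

No — net change +30 (cost rises by 30).

Current service cost with {Pell}: 610.
Adding Ashby: each work cell re-picks its cheapest; new service cost 532, saving 78.
Extra fixed cost: 108. Net change = 108 − 78 = 30.
(Totals: 776 → 806.)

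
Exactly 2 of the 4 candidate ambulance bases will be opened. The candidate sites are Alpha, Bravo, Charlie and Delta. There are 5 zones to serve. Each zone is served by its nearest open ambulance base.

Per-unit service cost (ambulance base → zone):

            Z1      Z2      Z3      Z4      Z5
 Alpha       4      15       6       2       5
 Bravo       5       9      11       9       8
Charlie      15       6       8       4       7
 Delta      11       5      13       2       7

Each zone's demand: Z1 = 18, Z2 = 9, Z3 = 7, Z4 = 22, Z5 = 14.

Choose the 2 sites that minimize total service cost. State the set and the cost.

With exactly 2 open, each zone uses its cheapest among the chosen.
{Alpha, Delta}: Z1→Alpha 4·18=72, Z2→Delta 5·9=45, Z3→Alpha 6·7=42, Z4→Alpha 2·22=44, Z5→Alpha 5·14=70. Service cost 273.
{Alpha, Charlie}: service cost 282
{Alpha, Bravo}: service cost 309
Among all 6 size-2 choices, {Alpha, Delta} is lowest.

Choose Alpha and Delta; total service cost 273.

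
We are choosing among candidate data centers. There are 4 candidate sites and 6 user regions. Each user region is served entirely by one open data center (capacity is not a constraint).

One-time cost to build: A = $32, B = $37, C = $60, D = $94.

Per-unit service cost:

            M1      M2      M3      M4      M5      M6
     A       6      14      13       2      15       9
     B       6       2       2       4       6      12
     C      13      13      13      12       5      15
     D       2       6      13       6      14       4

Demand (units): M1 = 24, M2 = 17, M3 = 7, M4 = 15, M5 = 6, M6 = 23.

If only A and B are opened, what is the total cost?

Total cost: 534

Each user region is assigned to its cheapest site among the open ones.
{A, B}: M1→A 6·24=144, M2→B 2·17=34, M3→B 2·7=14, M4→A 2·15=30, M5→B 6·6=36, M6→A 9·23=207. Service 465; fixed 69; total 534.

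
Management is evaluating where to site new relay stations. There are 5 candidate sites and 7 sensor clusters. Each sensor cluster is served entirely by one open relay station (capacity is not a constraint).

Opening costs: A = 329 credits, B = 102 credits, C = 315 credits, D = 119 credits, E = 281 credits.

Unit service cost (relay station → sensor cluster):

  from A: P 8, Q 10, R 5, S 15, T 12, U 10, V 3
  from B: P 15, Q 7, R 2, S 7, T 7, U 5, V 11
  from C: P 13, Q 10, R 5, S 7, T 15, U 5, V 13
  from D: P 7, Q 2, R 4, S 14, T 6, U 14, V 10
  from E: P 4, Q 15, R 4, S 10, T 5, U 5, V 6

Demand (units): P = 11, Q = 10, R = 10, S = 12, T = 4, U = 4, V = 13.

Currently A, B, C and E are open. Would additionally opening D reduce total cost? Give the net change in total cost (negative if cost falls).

Current service cost with {A, B, C, E}: 297.
Adding D: each sensor cluster re-picks its cheapest; new service cost 247, saving 50.
Extra fixed cost: 119. Net change = 119 − 50 = 69.
(Totals: 1324 → 1393.)

No — net change +69 (cost rises by 69).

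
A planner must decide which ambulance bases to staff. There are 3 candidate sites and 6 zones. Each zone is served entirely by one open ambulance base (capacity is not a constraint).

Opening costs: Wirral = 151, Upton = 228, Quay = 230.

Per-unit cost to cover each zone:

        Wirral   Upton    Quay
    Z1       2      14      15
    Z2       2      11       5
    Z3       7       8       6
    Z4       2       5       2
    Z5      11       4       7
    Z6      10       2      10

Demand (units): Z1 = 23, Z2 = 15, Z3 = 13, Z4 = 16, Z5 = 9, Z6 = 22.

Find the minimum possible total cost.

For any fixed open set, each zone goes to its cheapest open site; total = fixed + service.
{Wirral, Upton}: Z1→Wirral 2·23=46, Z2→Wirral 2·15=30, Z3→Wirral 7·13=91, Z4→Wirral 2·16=32, Z5→Upton 4·9=36, Z6→Upton 2·22=44. Service 279; fixed 379; total 658.
{Wirral}: service 518 + fixed 151 = 669
{Wirral, Quay}: service 469 + fixed 381 = 850
{Wirral, Upton, Quay}: Z1→Wirral 2·23=46, Z2→Wirral 2·15=30, Z3→Quay 6·13=78, Z4→Wirral 2·16=32, Z5→Upton 4·9=36, Z6→Upton 2·22=44. Service 266; fixed 609; total 875.
No other subset beats 658.

Minimum total cost: 658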